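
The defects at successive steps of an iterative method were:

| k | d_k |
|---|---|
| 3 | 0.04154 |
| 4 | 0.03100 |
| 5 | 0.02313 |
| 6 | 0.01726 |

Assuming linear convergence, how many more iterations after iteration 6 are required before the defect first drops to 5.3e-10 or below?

60

Rate ρ ≈ d_6/d_5 = 0.01726/0.02313 = 0.7462.
After j more steps, d_{6+j} ≈ 0.01726·ρ^j; need ρ^j ≤ 5.3e-10/0.01726 = 3.07068e-08.
j ≥ ln(3.07068e-08)/ln(0.7462) = -17.2988/-0.29276 = 59.089.
So 60 more iterations are needed.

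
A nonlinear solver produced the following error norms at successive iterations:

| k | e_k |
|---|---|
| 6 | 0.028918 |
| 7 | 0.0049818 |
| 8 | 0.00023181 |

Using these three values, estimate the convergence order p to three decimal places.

p ≈ ln(e_8/e_7) / ln(e_7/e_6)
  = ln(0.00023181/0.0049818) / ln(0.0049818/0.028918)
  = ln(0.0465314) / ln(0.172273)
  = -3.067628 / -1.758675 ≈ 1.744284

1.744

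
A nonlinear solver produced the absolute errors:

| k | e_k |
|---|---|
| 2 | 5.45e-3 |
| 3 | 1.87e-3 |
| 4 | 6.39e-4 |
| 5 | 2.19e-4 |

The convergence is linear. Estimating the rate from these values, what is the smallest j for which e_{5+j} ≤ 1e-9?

12

Rate ρ ≈ e_5/e_4 = 2.19e-4/6.39e-4 = 0.3427.
After j more steps, e_{5+j} ≈ 2.19e-4·ρ^j; need ρ^j ≤ 1e-9/2.19e-4 = 4.56621e-06.
j ≥ ln(4.56621e-06)/ln(0.3427) = -12.2968/-1.07090 = 11.483.
So 12 more iterations are needed.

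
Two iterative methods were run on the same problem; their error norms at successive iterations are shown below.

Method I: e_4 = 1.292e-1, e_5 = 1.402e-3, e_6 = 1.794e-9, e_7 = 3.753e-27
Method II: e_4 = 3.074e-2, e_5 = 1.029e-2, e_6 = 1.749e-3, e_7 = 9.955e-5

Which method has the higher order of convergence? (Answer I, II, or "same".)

I

Method I: p ≈ ln(3.753e-27/1.794e-9)/ln(1.794e-9/1.402e-3) ≈ 3.00.
Method II: p ≈ ln(9.955e-5/1.749e-3)/ln(1.749e-3/1.029e-2) ≈ 1.62.
Method I has the higher order (≈3.0 vs ≈1.6).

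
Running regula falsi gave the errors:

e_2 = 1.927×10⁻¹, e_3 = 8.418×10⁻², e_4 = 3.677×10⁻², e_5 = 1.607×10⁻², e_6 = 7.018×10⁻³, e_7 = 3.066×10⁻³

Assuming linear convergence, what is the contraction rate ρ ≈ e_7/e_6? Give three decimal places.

0.437

ρ ≈ e_7/e_6 = 3.066×10⁻³/7.018×10⁻³ = 0.43688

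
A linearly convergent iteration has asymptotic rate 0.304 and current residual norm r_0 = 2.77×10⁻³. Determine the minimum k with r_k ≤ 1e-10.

15

After k steps, r_k ≈ 2.77×10⁻³·0.304^k.
Need 0.304^k ≤ 1e-10/2.77×10⁻³ = 3.61011e-08.
k ≥ ln(3.61011e-08)/ln(0.304) = -17.1369/-1.19073 = 14.392.
Smallest integer k = 15.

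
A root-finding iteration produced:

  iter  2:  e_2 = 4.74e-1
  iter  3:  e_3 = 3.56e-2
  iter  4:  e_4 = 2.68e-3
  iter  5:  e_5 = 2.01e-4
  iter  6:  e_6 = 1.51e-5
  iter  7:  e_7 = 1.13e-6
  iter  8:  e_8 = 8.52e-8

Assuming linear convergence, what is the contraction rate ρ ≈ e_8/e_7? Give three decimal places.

ρ ≈ e_8/e_7 = 8.52e-8/1.13e-6 = 0.07540

0.075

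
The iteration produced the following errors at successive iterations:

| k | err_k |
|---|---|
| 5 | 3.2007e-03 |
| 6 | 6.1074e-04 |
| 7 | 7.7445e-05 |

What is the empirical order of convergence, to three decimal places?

p ≈ ln(err_7/err_6) / ln(err_6/err_5)
  = ln(7.7445e-05/6.1074e-04) / ln(6.1074e-04/3.2007e-03)
  = ln(0.126805) / ln(0.190815)
  = -2.065105 / -1.656451 ≈ 1.246705

1.247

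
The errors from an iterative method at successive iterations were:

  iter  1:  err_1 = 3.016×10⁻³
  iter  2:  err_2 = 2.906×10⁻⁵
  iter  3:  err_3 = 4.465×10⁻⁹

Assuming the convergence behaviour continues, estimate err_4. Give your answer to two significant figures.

First estimate the order: p ≈ ln(err_3/err_2) / ln(err_2/err_1) = ln(4.465×10⁻⁹/2.906×10⁻⁵)/ln(2.906×10⁻⁵/3.016×10⁻³) = ln(0.000153648)/ln(0.00963528) ≈ 1.8915.
Then err_4 ≈ err_3·(err_3/err_2)^p = 4.465×10⁻⁹·(0.000153648)^1.8915 = 4.465×10⁻⁹·6.12091e-08 ≈ 2.733e-16.

2.7e-16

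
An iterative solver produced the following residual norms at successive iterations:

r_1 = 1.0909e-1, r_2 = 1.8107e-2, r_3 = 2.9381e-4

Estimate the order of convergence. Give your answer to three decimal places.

2.295

p ≈ ln(r_3/r_2) / ln(r_2/r_1)
  = ln(2.9381e-4/1.8107e-2) / ln(1.8107e-2/1.0909e-1)
  = ln(0.0162263) / ln(0.165982)
  = -4.121122 / -1.795876 ≈ 2.294770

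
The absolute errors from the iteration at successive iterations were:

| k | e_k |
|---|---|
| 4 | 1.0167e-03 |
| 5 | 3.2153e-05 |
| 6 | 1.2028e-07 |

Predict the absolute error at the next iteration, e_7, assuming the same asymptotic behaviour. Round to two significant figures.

First estimate the order: p ≈ ln(e_6/e_5) / ln(e_5/e_4) = ln(1.2028e-07/3.2153e-05)/ln(3.2153e-05/1.0167e-03) = ln(0.00374086)/ln(0.0316249) ≈ 1.6181.
Then e_7 ≈ e_6·(e_6/e_5)^p = 1.2028e-07·(0.00374086)^1.6181 = 1.2028e-07·0.000118257 ≈ 1.422e-11.

1.4e-11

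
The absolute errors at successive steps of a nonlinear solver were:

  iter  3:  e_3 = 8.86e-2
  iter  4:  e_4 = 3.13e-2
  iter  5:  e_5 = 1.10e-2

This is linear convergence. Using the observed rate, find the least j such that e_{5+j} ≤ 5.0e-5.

6

Rate ρ ≈ e_5/e_4 = 1.10e-2/3.13e-2 = 0.3514.
After j more steps, e_{5+j} ≈ 1.10e-2·ρ^j; need ρ^j ≤ 5.0e-5/1.10e-2 = 0.00454545.
j ≥ ln(0.00454545)/ln(0.3514) = -5.3936/-1.04583 = 5.157.
So 6 more iterations are needed.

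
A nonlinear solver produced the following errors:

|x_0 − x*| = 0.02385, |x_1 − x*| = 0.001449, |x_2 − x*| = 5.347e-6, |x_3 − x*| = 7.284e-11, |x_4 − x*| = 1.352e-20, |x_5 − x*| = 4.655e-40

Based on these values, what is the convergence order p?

Consecutive ratios: |x_5 − x*|/|x_4 − x*| = 4.655e-40/1.352e-20 = 3.44305e-20, |x_4 − x*|/|x_3 − x*| = 1.352e-20/7.284e-11 = 1.85612e-10.
p ≈ ln(3.44305e-20)/ln(1.85612e-10) = -44.8153/-22.4074 ≈ 2.00.
So the convergence is quadratic (order 2).

2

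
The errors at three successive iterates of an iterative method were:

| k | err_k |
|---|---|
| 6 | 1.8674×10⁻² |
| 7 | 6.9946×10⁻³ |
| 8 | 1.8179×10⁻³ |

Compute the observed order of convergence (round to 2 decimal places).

p ≈ ln(err_8/err_7) / ln(err_7/err_6)
  = ln(1.8179×10⁻³/6.9946×10⁻³) / ln(6.9946×10⁻³/1.8674×10⁻²)
  = ln(0.2599) / ln(0.374564)
  = -1.34746 / -0.98199 ≈ 1.37217

1.37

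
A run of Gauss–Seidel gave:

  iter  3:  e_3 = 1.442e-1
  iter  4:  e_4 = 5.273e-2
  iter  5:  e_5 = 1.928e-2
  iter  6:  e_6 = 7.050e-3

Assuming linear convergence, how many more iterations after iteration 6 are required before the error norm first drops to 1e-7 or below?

12

Rate ρ ≈ e_6/e_5 = 7.050e-3/1.928e-2 = 0.3657.
After j more steps, e_{6+j} ≈ 7.050e-3·ρ^j; need ρ^j ≤ 1e-7/7.050e-3 = 1.41844e-05.
j ≥ ln(1.41844e-05)/ln(0.3657) = -11.1634/-1.00594 = 11.097.
So 12 more iterations are needed.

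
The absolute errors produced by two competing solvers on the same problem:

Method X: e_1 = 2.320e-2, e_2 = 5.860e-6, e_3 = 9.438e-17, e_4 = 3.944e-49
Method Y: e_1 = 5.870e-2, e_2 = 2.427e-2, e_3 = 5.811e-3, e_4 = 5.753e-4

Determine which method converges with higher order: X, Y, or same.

X

Method X: p ≈ ln(3.944e-49/9.438e-17)/ln(9.438e-17/5.860e-6) ≈ 3.00.
Method Y: p ≈ ln(5.753e-4/5.811e-3)/ln(5.811e-3/2.427e-2) ≈ 1.62.
Method X has the higher order (≈3.0 vs ≈1.6).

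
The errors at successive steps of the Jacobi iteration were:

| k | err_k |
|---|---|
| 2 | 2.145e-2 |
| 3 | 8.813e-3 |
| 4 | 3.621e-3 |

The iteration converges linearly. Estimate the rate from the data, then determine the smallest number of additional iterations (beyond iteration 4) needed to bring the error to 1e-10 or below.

20

Rate ρ ≈ err_4/err_3 = 3.621e-3/8.813e-3 = 0.4109.
After j more steps, err_{4+j} ≈ 3.621e-3·ρ^j; need ρ^j ≤ 1e-10/3.621e-3 = 2.76167e-08.
j ≥ ln(2.76167e-08)/ln(0.4109) = -17.4048/-0.88941 = 19.569.
So 20 more iterations are needed.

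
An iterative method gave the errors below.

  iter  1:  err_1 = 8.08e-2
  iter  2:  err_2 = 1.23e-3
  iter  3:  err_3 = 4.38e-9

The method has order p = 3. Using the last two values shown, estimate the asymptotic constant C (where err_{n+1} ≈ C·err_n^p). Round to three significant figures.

2.35

C ≈ err_3 / err_2^3
  = 4.38e-9 / (1.23e-3)^3
  = 4.38e-9 / 1.86087e-09 ≈ 2.3537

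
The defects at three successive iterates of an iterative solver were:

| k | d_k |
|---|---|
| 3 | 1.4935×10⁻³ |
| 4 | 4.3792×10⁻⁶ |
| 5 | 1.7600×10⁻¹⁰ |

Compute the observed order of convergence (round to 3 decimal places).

p ≈ ln(d_5/d_4) / ln(d_4/d_3)
  = ln(1.7600×10⁻¹⁰/4.3792×10⁻⁶) / ln(4.3792×10⁻⁶/1.4935×10⁻³)
  = ln(4.019e-05) / ln(0.00293217)
  = -10.121892 / -5.832013 ≈ 1.735574

1.736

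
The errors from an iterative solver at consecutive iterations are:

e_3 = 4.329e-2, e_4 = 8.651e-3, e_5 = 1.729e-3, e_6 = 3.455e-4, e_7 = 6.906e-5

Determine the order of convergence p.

1

Consecutive ratios: e_7/e_6 = 6.906e-5/3.455e-4 = 0.199884, e_6/e_5 = 3.455e-4/1.729e-3 = 0.199826.
p ≈ ln(0.199884)/ln(0.199826) = -1.6100/-1.6103 ≈ 1.00.
So the convergence is linear (order 1).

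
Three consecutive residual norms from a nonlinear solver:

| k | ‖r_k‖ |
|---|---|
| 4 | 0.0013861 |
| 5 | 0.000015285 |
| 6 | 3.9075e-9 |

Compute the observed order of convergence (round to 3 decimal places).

p ≈ ln(‖r_6‖/‖r_5‖) / ln(‖r_5‖/‖r_4‖)
  = ln(3.9075e-9/0.000015285) / ln(0.000015285/0.0013861)
  = ln(0.000255643) / ln(0.0110273)
  = -8.271729 / -4.507381 ≈ 1.835152

1.835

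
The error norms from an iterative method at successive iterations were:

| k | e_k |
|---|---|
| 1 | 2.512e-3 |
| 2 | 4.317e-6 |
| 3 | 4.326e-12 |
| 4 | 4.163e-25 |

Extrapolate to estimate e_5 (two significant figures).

First estimate the order: p ≈ ln(e_4/e_3) / ln(e_3/e_2) = ln(4.163e-25/4.326e-12)/ln(4.326e-12/4.317e-6) = ln(9.62321e-14)/ln(1.00208e-06) ≈ 2.1698.
Then e_5 ≈ e_4·(e_4/e_3)^p = 4.163e-25·(9.62321e-14)^2.1698 = 4.163e-25·5.707e-29 ≈ 2.376e-53.

2.4e-53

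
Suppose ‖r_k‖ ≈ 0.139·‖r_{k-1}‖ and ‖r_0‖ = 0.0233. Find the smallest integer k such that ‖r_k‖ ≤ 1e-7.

After k steps, ‖r_k‖ ≈ 0.0233·0.139^k.
Need 0.139^k ≤ 1e-7/0.0233 = 4.29185e-06.
k ≥ ln(4.29185e-06)/ln(0.139) = -12.3588/-1.97328 = 6.263.
Smallest integer k = 7.

7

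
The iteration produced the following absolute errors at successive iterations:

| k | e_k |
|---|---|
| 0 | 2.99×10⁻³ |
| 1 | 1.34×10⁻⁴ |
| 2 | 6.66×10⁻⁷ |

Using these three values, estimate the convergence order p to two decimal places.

p ≈ ln(e_2/e_1) / ln(e_1/e_0)
  = ln(6.66×10⁻⁷/1.34×10⁻⁴) / ln(1.34×10⁻⁴/2.99×10⁻³)
  = ln(0.00497015) / ln(0.0448161)
  = -5.30431 / -3.10519 ≈ 1.70821

1.71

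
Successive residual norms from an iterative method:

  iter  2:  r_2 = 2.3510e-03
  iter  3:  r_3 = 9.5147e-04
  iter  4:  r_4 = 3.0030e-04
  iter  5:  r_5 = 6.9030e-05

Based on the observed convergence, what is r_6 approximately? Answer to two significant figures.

1.1e-5

First estimate the order: p ≈ ln(r_5/r_4) / ln(r_4/r_3) = ln(6.9030e-05/3.0030e-04)/ln(3.0030e-04/9.5147e-04) = ln(0.22987)/ln(0.315617) ≈ 1.2749.
Then r_6 ≈ r_5·(r_5/r_4)^p = 6.9030e-05·(0.22987)^1.2749 = 6.9030e-05·0.153445 ≈ 1.059e-05.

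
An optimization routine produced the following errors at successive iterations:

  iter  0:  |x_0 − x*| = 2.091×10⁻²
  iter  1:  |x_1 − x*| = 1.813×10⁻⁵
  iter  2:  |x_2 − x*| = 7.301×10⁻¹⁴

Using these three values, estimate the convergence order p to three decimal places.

p ≈ ln(|x_2 − x*|/|x_1 − x*|) / ln(|x_1 − x*|/|x_0 − x*|)
  = ln(7.301×10⁻¹⁴/1.813×10⁻⁵) / ln(1.813×10⁻⁵/2.091×10⁻²)
  = ln(4.02703e-09) / ln(0.000867049)
  = -19.330237 / -7.050415 ≈ 2.741716

2.742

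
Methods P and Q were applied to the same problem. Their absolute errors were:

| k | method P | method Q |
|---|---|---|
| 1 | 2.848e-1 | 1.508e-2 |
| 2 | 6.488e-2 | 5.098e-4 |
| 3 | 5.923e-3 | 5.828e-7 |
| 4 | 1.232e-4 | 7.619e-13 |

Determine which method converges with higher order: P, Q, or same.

Q

Method P: p ≈ ln(1.232e-4/5.923e-3)/ln(5.923e-3/6.488e-2) ≈ 1.62.
Method Q: p ≈ ln(7.619e-13/5.828e-7)/ln(5.828e-7/5.098e-4) ≈ 2.00.
Method Q has the higher order (≈2.0 vs ≈1.6).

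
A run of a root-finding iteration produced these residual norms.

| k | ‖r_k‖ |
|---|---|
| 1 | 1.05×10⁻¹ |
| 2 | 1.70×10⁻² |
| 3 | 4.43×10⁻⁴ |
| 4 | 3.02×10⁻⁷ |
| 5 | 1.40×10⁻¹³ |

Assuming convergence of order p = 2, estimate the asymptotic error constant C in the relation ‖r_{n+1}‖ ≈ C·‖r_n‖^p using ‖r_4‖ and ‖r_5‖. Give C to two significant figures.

1.5

C ≈ ‖r_5‖ / ‖r_4‖^2
  = 1.40×10⁻¹³ / (3.02×10⁻⁷)^2
  = 1.40×10⁻¹³ / 9.1204e-14 ≈ 1.535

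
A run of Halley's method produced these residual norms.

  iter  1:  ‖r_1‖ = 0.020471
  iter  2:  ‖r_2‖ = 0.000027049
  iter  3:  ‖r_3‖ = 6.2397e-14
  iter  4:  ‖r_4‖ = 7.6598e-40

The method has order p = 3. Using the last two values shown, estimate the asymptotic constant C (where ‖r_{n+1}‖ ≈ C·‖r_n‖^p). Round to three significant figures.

3.15

C ≈ ‖r_4‖ / ‖r_3‖^3
  = 7.6598e-40 / (6.2397e-14)^3
  = 7.6598e-40 / 2.42936e-40 ≈ 3.153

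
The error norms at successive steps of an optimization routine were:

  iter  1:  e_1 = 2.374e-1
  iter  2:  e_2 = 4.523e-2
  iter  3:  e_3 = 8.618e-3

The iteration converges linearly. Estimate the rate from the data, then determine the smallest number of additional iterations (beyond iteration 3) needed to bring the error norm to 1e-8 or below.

9

Rate ρ ≈ e_3/e_2 = 8.618e-3/4.523e-2 = 0.1905.
After j more steps, e_{3+j} ≈ 8.618e-3·ρ^j; need ρ^j ≤ 1e-8/8.618e-3 = 1.16036e-06.
j ≥ ln(1.16036e-06)/ln(0.1905) = -13.6668/-1.65810 = 8.242.
So 9 more iterations are needed.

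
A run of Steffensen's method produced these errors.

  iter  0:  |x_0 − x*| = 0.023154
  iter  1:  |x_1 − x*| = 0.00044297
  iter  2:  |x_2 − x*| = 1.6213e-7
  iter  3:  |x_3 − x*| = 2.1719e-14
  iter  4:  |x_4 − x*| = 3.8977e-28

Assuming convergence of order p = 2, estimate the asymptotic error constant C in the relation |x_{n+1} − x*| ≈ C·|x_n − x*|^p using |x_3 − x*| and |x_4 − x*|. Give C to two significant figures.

C ≈ |x_4 − x*| / |x_3 − x*|^2
  = 3.8977e-28 / (2.1719e-14)^2
  = 3.8977e-28 / 4.71715e-28 ≈ 0.82628

0.83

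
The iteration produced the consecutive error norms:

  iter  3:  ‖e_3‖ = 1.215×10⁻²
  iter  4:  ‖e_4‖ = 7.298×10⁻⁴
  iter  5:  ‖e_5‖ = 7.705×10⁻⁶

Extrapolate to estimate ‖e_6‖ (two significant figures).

4.9e-9

First estimate the order: p ≈ ln(‖e_5‖/‖e_4‖) / ln(‖e_4‖/‖e_3‖) = ln(7.705×10⁻⁶/7.298×10⁻⁴)/ln(7.298×10⁻⁴/1.215×10⁻²) = ln(0.0105577)/ln(0.0600658) ≈ 1.6182.
Then ‖e_6‖ ≈ ‖e_5‖·(‖e_5‖/‖e_4‖)^p = 7.705×10⁻⁶·(0.0105577)^1.6182 = 7.705×10⁻⁶·0.00063349 ≈ 4.881e-09.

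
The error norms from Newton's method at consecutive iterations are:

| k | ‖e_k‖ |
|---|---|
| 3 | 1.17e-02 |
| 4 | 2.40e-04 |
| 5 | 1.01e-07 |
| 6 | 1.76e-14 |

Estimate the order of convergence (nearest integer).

Consecutive ratios: ‖e_6‖/‖e_5‖ = 1.76e-14/1.01e-07 = 1.74257e-07, ‖e_5‖/‖e_4‖ = 1.01e-07/2.40e-04 = 0.000420833.
p ≈ ln(1.74257e-07)/ln(0.000420833) = -15.5627/-7.7733 ≈ 2.00.
So the convergence is quadratic (order 2).

2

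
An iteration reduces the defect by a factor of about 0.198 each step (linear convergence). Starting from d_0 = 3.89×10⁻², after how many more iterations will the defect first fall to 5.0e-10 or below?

After k steps, d_k ≈ 3.89×10⁻²·0.198^k.
Need 0.198^k ≤ 5.0e-10/3.89×10⁻² = 1.28535e-08.
k ≥ ln(1.28535e-08)/ln(0.198) = -18.1696/-1.61949 = 11.219.
Smallest integer k = 12.

12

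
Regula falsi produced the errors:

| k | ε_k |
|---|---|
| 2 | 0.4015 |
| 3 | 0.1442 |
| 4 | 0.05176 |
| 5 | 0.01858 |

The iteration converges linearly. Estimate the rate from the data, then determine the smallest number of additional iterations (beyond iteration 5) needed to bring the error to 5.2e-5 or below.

6

Rate ρ ≈ ε_5/ε_4 = 0.01858/0.05176 = 0.3590.
After j more steps, ε_{5+j} ≈ 0.01858·ρ^j; need ρ^j ≤ 5.2e-5/0.01858 = 0.00279871.
j ≥ ln(0.00279871)/ln(0.3590) = -5.8786/-1.02443 = 5.738.
So 6 more iterations are needed.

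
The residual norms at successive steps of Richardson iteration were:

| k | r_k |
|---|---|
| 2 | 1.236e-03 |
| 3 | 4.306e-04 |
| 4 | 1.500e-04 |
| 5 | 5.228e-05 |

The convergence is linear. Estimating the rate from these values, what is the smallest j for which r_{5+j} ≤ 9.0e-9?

9

Rate ρ ≈ r_5/r_4 = 5.228e-05/1.500e-04 = 0.3485.
After j more steps, r_{5+j} ≈ 5.228e-05·ρ^j; need ρ^j ≤ 9.0e-9/5.228e-05 = 0.00017215.
j ≥ ln(0.00017215)/ln(0.3485) = -8.6671/-1.05412 = 8.222.
So 9 more iterations are needed.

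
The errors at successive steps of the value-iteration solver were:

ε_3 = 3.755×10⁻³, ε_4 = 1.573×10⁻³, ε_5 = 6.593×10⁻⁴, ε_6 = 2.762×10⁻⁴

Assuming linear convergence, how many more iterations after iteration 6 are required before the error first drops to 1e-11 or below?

Rate ρ ≈ ε_6/ε_5 = 2.762×10⁻⁴/6.593×10⁻⁴ = 0.4189.
After j more steps, ε_{6+j} ≈ 2.762×10⁻⁴·ρ^j; need ρ^j ≤ 1e-11/2.762×10⁻⁴ = 3.62056e-08.
j ≥ ln(3.62056e-08)/ln(0.4189) = -17.1341/-0.87012 = 19.692.
So 20 more iterations are needed.

20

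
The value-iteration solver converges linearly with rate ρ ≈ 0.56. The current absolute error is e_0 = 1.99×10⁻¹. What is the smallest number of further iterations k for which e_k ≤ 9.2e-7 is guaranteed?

22

After k steps, e_k ≈ 1.99×10⁻¹·0.56^k.
Need 0.56^k ≤ 9.2e-7/1.99×10⁻¹ = 4.62312e-06.
k ≥ ln(4.62312e-06)/ln(0.56) = -12.2844/-0.57982 = 21.187.
Smallest integer k = 22.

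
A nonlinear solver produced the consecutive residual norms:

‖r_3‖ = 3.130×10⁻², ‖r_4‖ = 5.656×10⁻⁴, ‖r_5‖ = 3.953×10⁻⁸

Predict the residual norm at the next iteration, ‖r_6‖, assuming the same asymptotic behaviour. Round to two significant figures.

First estimate the order: p ≈ ln(‖r_5‖/‖r_4‖) / ln(‖r_4‖/‖r_3‖) = ln(3.953×10⁻⁸/5.656×10⁻⁴)/ln(5.656×10⁻⁴/3.130×10⁻²) = ln(6.98904e-05)/ln(0.0180703) ≈ 2.3841.
Then ‖r_6‖ ≈ ‖r_5‖·(‖r_5‖/‖r_4‖)^p = 3.953×10⁻⁸·(6.98904e-05)^2.3841 = 3.953×10⁻⁸·1.23787e-10 ≈ 4.893e-18.

4.9e-18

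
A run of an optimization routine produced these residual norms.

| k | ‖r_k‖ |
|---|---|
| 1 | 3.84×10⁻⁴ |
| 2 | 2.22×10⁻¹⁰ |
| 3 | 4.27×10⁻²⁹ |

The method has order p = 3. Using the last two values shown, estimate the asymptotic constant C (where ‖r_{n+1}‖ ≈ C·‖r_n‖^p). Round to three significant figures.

3.90

C ≈ ‖r_3‖ / ‖r_2‖^3
  = 4.27×10⁻²⁹ / (2.22×10⁻¹⁰)^3
  = 4.27×10⁻²⁹ / 1.0941e-29 ≈ 3.9027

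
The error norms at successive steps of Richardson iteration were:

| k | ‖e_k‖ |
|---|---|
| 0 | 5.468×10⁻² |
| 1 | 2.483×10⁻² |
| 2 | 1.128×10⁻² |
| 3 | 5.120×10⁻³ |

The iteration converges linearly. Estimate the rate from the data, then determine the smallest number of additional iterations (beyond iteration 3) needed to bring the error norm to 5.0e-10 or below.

21

Rate ρ ≈ ‖e_3‖/‖e_2‖ = 5.120×10⁻³/1.128×10⁻² = 0.4539.
After j more steps, ‖e_{3+j}‖ ≈ 5.120×10⁻³·ρ^j; need ρ^j ≤ 5.0e-10/5.120×10⁻³ = 9.76563e-08.
j ≥ ln(9.76563e-08)/ln(0.4539) = -16.1418/-0.78988 = 20.436.
So 21 more iterations are needed.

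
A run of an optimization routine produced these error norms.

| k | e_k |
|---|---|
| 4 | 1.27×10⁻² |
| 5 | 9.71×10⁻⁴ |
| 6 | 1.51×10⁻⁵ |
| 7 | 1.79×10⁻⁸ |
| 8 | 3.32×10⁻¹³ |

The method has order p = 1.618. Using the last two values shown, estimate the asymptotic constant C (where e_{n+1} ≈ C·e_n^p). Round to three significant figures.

C ≈ e_8 / e_7^1.618
  = 3.32×10⁻¹³ / (1.79×10⁻⁸)^1.618
  = 3.32×10⁻¹³ / 2.91821e-13 ≈ 1.1377

1.14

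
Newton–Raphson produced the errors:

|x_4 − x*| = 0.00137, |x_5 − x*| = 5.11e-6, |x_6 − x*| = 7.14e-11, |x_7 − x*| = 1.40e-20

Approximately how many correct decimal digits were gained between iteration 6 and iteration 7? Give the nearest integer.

10

Digits gained ≈ log₁₀(|x_6 − x*|/|x_7 − x*|) = log₁₀(7.14e-11/1.40e-20) = log₁₀(5.1e+09) ≈ 9.708.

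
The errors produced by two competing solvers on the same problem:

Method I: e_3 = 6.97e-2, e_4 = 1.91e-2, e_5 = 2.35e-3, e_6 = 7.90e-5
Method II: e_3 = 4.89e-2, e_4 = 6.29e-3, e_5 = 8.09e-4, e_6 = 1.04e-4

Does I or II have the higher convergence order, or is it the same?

I

Method I: p ≈ ln(7.90e-5/2.35e-3)/ln(2.35e-3/1.91e-2) ≈ 1.62.
Method II: p ≈ ln(1.04e-4/8.09e-4)/ln(8.09e-4/6.29e-3) ≈ 1.00.
Method I has the higher order (≈1.6 vs ≈1.0).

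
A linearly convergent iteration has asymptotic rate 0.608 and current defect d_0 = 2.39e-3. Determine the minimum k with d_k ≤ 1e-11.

39

After k steps, d_k ≈ 2.39e-3·0.608^k.
Need 0.608^k ≤ 1e-11/2.39e-3 = 4.1841e-09.
k ≥ ln(4.1841e-09)/ln(0.608) = -19.2920/-0.49758 = 38.772.
Smallest integer k = 39.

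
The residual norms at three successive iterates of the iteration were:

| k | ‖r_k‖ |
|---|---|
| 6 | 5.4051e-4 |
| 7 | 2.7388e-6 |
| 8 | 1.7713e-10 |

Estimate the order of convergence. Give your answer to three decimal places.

p ≈ ln(‖r_8‖/‖r_7‖) / ln(‖r_7‖/‖r_6‖)
  = ln(1.7713e-10/2.7388e-6) / ln(2.7388e-6/5.4051e-4)
  = ln(6.46743e-05) / ln(0.00506707)
  = -9.646147 / -5.284993 ≈ 1.825196

1.825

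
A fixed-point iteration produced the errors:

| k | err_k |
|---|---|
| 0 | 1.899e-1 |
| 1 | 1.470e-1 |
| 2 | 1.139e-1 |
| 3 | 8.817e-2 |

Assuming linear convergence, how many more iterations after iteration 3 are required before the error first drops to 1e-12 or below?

Rate ρ ≈ err_3/err_2 = 8.817e-2/1.139e-1 = 0.7741.
After j more steps, err_{3+j} ≈ 8.817e-2·ρ^j; need ρ^j ≤ 1e-12/8.817e-2 = 1.13417e-11.
j ≥ ln(1.13417e-11)/ln(0.7741) = -25.2025/-0.25605 = 98.428.
So 99 more iterations are needed.

99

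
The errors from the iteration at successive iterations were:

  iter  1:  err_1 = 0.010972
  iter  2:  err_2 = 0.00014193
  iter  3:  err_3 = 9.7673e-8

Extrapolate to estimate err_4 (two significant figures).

4.9e-13

First estimate the order: p ≈ ln(err_3/err_2) / ln(err_2/err_1) = ln(9.7673e-8/0.00014193)/ln(0.00014193/0.010972) = ln(0.000688177)/ln(0.0129357) ≈ 1.6748.
Then err_4 ≈ err_3·(err_3/err_2)^p = 9.7673e-8·(0.000688177)^1.6748 = 9.7673e-8·5.05569e-06 ≈ 4.938e-13.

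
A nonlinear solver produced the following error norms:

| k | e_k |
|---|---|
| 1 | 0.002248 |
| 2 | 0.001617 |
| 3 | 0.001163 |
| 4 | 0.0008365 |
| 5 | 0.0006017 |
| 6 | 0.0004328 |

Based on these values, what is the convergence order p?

1

Consecutive ratios: e_6/e_5 = 0.0004328/0.0006017 = 0.719295, e_5/e_4 = 0.0006017/0.0008365 = 0.719307.
p ≈ ln(0.719295)/ln(0.719307) = -0.3295/-0.3295 ≈ 1.00.
So the convergence is linear (order 1).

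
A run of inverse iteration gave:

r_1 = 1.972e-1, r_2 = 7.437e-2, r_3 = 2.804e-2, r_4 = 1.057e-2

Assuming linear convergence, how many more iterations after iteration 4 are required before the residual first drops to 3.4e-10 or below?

Rate ρ ≈ r_4/r_3 = 1.057e-2/2.804e-2 = 0.3770.
After j more steps, r_{4+j} ≈ 1.057e-2·ρ^j; need ρ^j ≤ 3.4e-10/1.057e-2 = 3.21665e-08.
j ≥ ln(3.21665e-08)/ln(0.3770) = -17.2523/-0.97551 = 17.685.
So 18 more iterations are needed.

18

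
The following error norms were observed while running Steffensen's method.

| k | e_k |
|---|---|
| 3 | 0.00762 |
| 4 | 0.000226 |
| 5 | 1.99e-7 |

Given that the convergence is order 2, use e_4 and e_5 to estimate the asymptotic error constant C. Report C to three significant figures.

3.90

C ≈ e_5 / e_4^2
  = 1.99e-7 / (0.000226)^2
  = 1.99e-7 / 5.1076e-08 ≈ 3.8962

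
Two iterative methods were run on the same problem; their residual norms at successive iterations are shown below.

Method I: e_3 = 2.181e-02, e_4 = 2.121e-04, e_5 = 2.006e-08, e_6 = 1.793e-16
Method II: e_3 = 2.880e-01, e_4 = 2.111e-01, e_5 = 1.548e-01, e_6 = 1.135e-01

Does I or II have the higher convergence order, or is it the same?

I

Method I: p ≈ ln(1.793e-16/2.006e-08)/ln(2.006e-08/2.121e-04) ≈ 2.00.
Method II: p ≈ ln(1.135e-01/1.548e-01)/ln(1.548e-01/2.111e-01) ≈ 1.00.
Method I has the higher order (≈2.0 vs ≈1.0).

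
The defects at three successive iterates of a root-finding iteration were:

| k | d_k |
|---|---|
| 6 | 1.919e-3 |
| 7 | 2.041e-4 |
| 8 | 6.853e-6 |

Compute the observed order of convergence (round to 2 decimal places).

1.51

p ≈ ln(d_8/d_7) / ln(d_7/d_6)
  = ln(6.853e-6/2.041e-4) / ln(2.041e-4/1.919e-3)
  = ln(0.0335767) / ln(0.106357)
  = -3.39392 / -2.24095 ≈ 1.51450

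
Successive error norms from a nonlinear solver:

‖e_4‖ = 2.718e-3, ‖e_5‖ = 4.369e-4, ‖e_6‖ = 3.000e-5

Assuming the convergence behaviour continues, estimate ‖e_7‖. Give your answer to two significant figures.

5.9e-7

First estimate the order: p ≈ ln(‖e_6‖/‖e_5‖) / ln(‖e_5‖/‖e_4‖) = ln(3.000e-5/4.369e-4)/ln(4.369e-4/2.718e-3) = ln(0.0686656)/ln(0.160743) ≈ 1.4653.
Then ‖e_7‖ ≈ ‖e_6‖·(‖e_6‖/‖e_5‖)^p = 3.000e-5·(0.0686656)^1.4653 = 3.000e-5·0.0197458 ≈ 5.924e-07.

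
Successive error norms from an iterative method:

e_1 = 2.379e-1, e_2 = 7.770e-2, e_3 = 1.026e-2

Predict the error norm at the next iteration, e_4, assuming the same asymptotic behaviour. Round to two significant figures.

First estimate the order: p ≈ ln(e_3/e_2) / ln(e_2/e_1) = ln(1.026e-2/7.770e-2)/ln(7.770e-2/2.379e-1) = ln(0.132046)/ln(0.326608) ≈ 1.8093.
Then e_4 ≈ e_3·(e_3/e_2)^p = 1.026e-2·(0.132046)^1.8093 = 1.026e-2·0.0256524 ≈ 0.0002632.

2.6e-4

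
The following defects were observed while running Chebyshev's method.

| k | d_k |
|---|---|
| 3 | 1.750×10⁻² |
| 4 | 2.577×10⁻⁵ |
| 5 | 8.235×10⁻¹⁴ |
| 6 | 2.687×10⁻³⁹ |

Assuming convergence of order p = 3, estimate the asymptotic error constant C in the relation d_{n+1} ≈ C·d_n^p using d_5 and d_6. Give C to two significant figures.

C ≈ d_6 / d_5^3
  = 2.687×10⁻³⁹ / (8.235×10⁻¹⁴)^3
  = 2.687×10⁻³⁹ / 5.58458e-40 ≈ 4.8115

4.8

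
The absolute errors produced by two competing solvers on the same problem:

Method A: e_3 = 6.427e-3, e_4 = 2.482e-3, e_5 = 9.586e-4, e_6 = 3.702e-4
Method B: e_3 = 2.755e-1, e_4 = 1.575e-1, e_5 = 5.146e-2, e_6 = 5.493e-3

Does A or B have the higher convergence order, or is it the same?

B

Method A: p ≈ ln(3.702e-4/9.586e-4)/ln(9.586e-4/2.482e-3) ≈ 1.00.
Method B: p ≈ ln(5.493e-3/5.146e-2)/ln(5.146e-2/1.575e-1) ≈ 2.00.
Method B has the higher order (≈2.0 vs ≈1.0).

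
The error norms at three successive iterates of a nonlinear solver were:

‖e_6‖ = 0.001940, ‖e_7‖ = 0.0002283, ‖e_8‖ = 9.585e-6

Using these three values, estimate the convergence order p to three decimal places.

p ≈ ln(‖e_8‖/‖e_7‖) / ln(‖e_7‖/‖e_6‖)
  = ln(9.585e-6/0.0002283) / ln(0.0002283/0.001940)
  = ln(0.0419842) / ln(0.11768)
  = -3.170462 / -2.139786 ≈ 1.481672

1.482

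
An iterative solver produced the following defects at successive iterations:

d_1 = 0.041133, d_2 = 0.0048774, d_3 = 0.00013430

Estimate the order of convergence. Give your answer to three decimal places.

1.685

p ≈ ln(d_3/d_2) / ln(d_2/d_1)
  = ln(0.00013430/0.0048774) / ln(0.0048774/0.041133)
  = ln(0.0275352) / ln(0.118576)
  = -3.592290 / -2.132201 ≈ 1.684780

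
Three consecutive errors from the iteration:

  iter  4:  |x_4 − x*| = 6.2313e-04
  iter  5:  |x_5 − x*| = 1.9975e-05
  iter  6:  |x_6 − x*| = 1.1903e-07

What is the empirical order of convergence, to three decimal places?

p ≈ ln(|x_6 − x*|/|x_5 − x*|) / ln(|x_5 − x*|/|x_4 − x*|)
  = ln(1.1903e-07/1.9975e-05) / ln(1.9975e-05/6.2313e-04)
  = ln(0.00595895) / ln(0.0320559)
  = -5.122861 / -3.440274 ≈ 1.489085

1.489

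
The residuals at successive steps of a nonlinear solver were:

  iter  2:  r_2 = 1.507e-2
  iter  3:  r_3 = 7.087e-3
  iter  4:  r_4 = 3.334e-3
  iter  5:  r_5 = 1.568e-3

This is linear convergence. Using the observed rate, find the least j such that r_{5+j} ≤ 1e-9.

Rate ρ ≈ r_5/r_4 = 1.568e-3/3.334e-3 = 0.4703.
After j more steps, r_{5+j} ≈ 1.568e-3·ρ^j; need ρ^j ≤ 1e-9/1.568e-3 = 6.37755e-07.
j ≥ ln(6.37755e-07)/ln(0.4703) = -14.2653/-0.75438 = 18.910.
So 19 more iterations are needed.

19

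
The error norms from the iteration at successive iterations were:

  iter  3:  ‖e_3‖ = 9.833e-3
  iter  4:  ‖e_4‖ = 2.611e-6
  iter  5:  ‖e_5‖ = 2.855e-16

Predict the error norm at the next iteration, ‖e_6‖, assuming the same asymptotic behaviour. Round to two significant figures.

First estimate the order: p ≈ ln(‖e_5‖/‖e_4‖) / ln(‖e_4‖/‖e_3‖) = ln(2.855e-16/2.611e-6)/ln(2.611e-6/9.833e-3) = ln(1.09345e-10)/ln(0.000265534) ≈ 2.7857.
Then ‖e_6‖ ≈ ‖e_5‖·(‖e_5‖/‖e_4‖)^p = 2.855e-16·(1.09345e-10)^2.7857 = 2.855e-16·1.78272e-28 ≈ 5.09e-44.

5.1e-44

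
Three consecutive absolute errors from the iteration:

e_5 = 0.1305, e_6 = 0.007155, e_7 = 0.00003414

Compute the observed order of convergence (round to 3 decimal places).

1.841

p ≈ ln(e_7/e_6) / ln(e_6/e_5)
  = ln(0.00003414/0.007155) / ln(0.007155/0.1305)
  = ln(0.00477149) / ln(0.0548276)
  = -5.345097 / -2.903562 ≈ 1.840876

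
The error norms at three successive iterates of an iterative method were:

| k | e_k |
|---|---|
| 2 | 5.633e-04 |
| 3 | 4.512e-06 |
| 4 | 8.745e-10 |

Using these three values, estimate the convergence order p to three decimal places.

1.771

p ≈ ln(e_4/e_3) / ln(e_3/e_2)
  = ln(8.745e-10/4.512e-06) / ln(4.512e-06/5.633e-04)
  = ln(0.000193816) / ln(0.00800994)
  = -8.548601 / -4.827072 ≈ 1.770970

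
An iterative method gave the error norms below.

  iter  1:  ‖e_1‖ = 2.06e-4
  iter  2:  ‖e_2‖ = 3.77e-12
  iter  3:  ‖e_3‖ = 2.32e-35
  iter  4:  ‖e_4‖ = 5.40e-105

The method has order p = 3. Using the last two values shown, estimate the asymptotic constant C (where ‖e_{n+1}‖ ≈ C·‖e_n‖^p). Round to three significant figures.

C ≈ ‖e_4‖ / ‖e_3‖^3
  = 5.40e-105 / (2.32e-35)^3
  = 5.40e-105 / 1.24872e-104 ≈ 0.43244

0.432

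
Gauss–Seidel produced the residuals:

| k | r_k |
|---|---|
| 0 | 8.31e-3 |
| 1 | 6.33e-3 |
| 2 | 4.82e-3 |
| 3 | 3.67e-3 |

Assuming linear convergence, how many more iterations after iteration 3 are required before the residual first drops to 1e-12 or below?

Rate ρ ≈ r_3/r_2 = 3.67e-3/4.82e-3 = 0.7614.
After j more steps, r_{3+j} ≈ 3.67e-3·ρ^j; need ρ^j ≤ 1e-12/3.67e-3 = 2.7248e-10.
j ≥ ln(2.7248e-10)/ln(0.7614) = -22.0235/-0.27260 = 80.791.
So 81 more iterations are needed.

81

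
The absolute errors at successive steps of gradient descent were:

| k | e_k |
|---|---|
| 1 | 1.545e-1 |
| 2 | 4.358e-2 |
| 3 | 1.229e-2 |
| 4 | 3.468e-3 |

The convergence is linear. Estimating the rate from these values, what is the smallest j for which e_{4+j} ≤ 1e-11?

Rate ρ ≈ e_4/e_3 = 3.468e-3/1.229e-2 = 0.2822.
After j more steps, e_{4+j} ≈ 3.468e-3·ρ^j; need ρ^j ≤ 1e-11/3.468e-3 = 2.88351e-09.
j ≥ ln(2.88351e-09)/ln(0.2822) = -19.6643/-1.26514 = 15.543.
So 16 more iterations are needed.

16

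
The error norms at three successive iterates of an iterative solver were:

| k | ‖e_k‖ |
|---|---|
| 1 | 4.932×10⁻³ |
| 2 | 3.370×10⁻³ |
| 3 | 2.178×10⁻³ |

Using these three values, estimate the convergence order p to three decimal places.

1.146

p ≈ ln(‖e_3‖/‖e_2‖) / ln(‖e_2‖/‖e_1‖)
  = ln(2.178×10⁻³/3.370×10⁻³) / ln(3.370×10⁻³/4.932×10⁻³)
  = ln(0.646291) / ln(0.683293)
  = -0.436505 / -0.380832 ≈ 1.146188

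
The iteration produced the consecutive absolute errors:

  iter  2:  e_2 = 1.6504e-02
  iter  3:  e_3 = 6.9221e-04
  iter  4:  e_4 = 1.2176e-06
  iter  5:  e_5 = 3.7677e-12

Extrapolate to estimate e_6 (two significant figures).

3.6e-23

First estimate the order: p ≈ ln(e_5/e_4) / ln(e_4/e_3) = ln(3.7677e-12/1.2176e-06)/ln(1.2176e-06/6.9221e-04) = ln(3.09437e-06)/ln(0.001759) ≈ 2.0000.
Then e_6 ≈ e_5·(e_5/e_4)^p = 3.7677e-12·(3.09437e-06)^2.0000 = 3.7677e-12·9.57513e-12 ≈ 3.608e-23.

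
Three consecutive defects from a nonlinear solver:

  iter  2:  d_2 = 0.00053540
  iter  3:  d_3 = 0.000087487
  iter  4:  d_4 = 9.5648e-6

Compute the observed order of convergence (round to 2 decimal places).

1.22

p ≈ ln(d_4/d_3) / ln(d_3/d_2)
  = ln(9.5648e-6/0.000087487) / ln(0.000087487/0.00053540)
  = ln(0.109328) / ln(0.163405)
  = -2.21340 / -1.81152 ≈ 1.22185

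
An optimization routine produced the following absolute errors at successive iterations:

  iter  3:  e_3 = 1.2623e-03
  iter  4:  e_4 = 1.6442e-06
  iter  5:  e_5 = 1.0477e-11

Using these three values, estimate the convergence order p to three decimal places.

1.801

p ≈ ln(e_5/e_4) / ln(e_4/e_3)
  = ln(1.0477e-11/1.6442e-06) / ln(1.6442e-06/1.2623e-03)
  = ln(6.3721e-06) / ln(0.00130254)
  = -11.963581 / -6.643439 ≈ 1.800811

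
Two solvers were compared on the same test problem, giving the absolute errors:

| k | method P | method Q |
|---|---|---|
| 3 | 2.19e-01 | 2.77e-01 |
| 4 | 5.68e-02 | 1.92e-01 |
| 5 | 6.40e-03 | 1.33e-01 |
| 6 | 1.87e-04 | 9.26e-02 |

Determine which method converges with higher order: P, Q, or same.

Method P: p ≈ ln(1.87e-04/6.40e-03)/ln(6.40e-03/5.68e-02) ≈ 1.62.
Method Q: p ≈ ln(9.26e-02/1.33e-01)/ln(1.33e-01/1.92e-01) ≈ 0.99.
Method P has the higher order (≈1.6 vs ≈1.0).

P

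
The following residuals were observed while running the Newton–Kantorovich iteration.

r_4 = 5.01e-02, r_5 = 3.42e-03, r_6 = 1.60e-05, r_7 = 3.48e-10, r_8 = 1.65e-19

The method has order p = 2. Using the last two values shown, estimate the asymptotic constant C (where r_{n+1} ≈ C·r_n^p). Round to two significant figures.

1.4

C ≈ r_8 / r_7^2
  = 1.65e-19 / (3.48e-10)^2
  = 1.65e-19 / 1.21104e-19 ≈ 1.3625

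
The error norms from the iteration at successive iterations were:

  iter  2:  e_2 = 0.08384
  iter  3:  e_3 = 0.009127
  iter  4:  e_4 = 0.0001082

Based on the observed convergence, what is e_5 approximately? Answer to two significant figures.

First estimate the order: p ≈ ln(e_4/e_3) / ln(e_3/e_2) = ln(0.0001082/0.009127)/ln(0.009127/0.08384) = ln(0.0118549)/ln(0.108862) ≈ 1.9998.
Then e_5 ≈ e_4·(e_4/e_3)^p = 0.0001082·(0.0118549)^1.9998 = 0.0001082·0.000140663 ≈ 1.522e-08.

1.5e-8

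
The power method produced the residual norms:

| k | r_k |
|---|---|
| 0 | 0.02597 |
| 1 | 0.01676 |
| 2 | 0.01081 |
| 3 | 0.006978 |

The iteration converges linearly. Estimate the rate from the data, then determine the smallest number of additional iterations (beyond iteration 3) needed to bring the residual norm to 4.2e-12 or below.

Rate ρ ≈ r_3/r_2 = 0.006978/0.01081 = 0.6455.
After j more steps, r_{3+j} ≈ 0.006978·ρ^j; need ρ^j ≤ 4.2e-12/0.006978 = 6.01892e-10.
j ≥ ln(6.01892e-10)/ln(0.6455) = -21.2309/-0.43773 = 48.502.
So 49 more iterations are needed.

49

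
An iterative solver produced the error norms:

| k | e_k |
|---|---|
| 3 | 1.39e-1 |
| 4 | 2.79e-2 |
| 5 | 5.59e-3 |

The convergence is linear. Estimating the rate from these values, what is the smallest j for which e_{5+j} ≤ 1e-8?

Rate ρ ≈ e_5/e_4 = 5.59e-3/2.79e-2 = 0.2004.
After j more steps, e_{5+j} ≈ 5.59e-3·ρ^j; need ρ^j ≤ 1e-8/5.59e-3 = 1.78891e-06.
j ≥ ln(1.78891e-06)/ln(0.2004) = -13.2339/-1.60744 = 8.233.
So 9 more iterations are needed.

9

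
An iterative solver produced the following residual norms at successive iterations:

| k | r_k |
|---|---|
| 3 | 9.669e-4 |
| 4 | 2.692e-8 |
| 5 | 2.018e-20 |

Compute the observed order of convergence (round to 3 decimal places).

p ≈ ln(r_5/r_4) / ln(r_4/r_3)
  = ln(2.018e-20/2.692e-8) / ln(2.692e-8/9.669e-4)
  = ln(7.49629e-13) / ln(2.78416e-05)
  = -27.919198 / -10.488979 ≈ 2.661765

2.662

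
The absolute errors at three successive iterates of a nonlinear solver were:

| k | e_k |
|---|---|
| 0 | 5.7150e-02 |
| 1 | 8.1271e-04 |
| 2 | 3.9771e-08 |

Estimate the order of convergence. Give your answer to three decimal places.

2.334

p ≈ ln(e_2/e_1) / ln(e_1/e_0)
  = ln(3.9771e-08/8.1271e-04) / ln(8.1271e-04/5.7150e-02)
  = ln(4.89363e-05) / ln(0.0142206)
  = -9.924991 / -4.253064 ≈ 2.333610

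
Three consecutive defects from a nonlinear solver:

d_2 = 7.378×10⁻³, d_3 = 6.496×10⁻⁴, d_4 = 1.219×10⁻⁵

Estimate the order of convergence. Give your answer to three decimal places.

1.636

p ≈ ln(d_4/d_3) / ln(d_3/d_2)
  = ln(1.219×10⁻⁵/6.496×10⁻⁴) / ln(6.496×10⁻⁴/7.378×10⁻³)
  = ln(0.0187654) / ln(0.0880455)
  = -3.975741 / -2.429902 ≈ 1.636173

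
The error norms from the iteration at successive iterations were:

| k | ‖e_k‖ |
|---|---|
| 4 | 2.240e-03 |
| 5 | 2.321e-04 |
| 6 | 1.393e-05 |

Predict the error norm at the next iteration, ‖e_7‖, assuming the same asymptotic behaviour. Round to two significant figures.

4.2e-7

First estimate the order: p ≈ ln(‖e_6‖/‖e_5‖) / ln(‖e_5‖/‖e_4‖) = ln(1.393e-05/2.321e-04)/ln(2.321e-04/2.240e-03) = ln(0.0600172)/ln(0.103616) ≈ 1.2409.
Then ‖e_7‖ ≈ ‖e_6‖·(‖e_6‖/‖e_5‖)^p = 1.393e-05·(0.0600172)^1.2409 = 1.393e-05·0.0304763 ≈ 4.245e-07.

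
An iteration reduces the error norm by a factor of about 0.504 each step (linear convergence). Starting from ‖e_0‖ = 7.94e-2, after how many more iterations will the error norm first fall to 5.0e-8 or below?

After k steps, ‖e_k‖ ≈ 7.94e-2·0.504^k.
Need 0.504^k ≤ 5.0e-8/7.94e-2 = 6.29723e-07.
k ≥ ln(6.29723e-07)/ln(0.504) = -14.2780/-0.68518 = 20.838.
Smallest integer k = 21.

21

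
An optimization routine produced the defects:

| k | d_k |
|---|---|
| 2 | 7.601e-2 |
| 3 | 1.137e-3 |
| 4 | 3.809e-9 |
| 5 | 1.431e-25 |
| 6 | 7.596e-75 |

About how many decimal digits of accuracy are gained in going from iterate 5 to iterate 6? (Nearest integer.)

Digits gained ≈ log₁₀(d_5/d_6) = log₁₀(1.431e-25/7.596e-75) = log₁₀(1.88389e+49) ≈ 49.275.

49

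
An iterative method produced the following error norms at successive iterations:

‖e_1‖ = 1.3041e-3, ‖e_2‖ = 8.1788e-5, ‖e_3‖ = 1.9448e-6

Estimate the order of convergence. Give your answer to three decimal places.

1.350

p ≈ ln(‖e_3‖/‖e_2‖) / ln(‖e_2‖/‖e_1‖)
  = ln(1.9448e-6/8.1788e-5) / ln(8.1788e-5/1.3041e-3)
  = ln(0.0237785) / ln(0.062716)
  = -3.738973 / -2.769139 ≈ 1.350229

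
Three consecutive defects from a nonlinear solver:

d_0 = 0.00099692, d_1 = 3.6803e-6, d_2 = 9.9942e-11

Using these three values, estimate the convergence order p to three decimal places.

1.877

p ≈ ln(d_2/d_1) / ln(d_1/d_0)
  = ln(9.9942e-11/3.6803e-6) / ln(3.6803e-6/0.00099692)
  = ln(2.71559e-05) / ln(0.00369167)
  = -10.513916 / -5.601676 ≈ 1.876923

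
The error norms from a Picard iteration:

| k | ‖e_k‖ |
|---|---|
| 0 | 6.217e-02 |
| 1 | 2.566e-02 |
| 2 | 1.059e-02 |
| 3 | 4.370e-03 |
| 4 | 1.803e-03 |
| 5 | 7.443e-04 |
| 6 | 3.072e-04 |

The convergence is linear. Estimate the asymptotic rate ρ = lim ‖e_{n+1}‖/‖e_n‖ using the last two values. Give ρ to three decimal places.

ρ ≈ ‖e_6‖/‖e_5‖ = 3.072e-04/7.443e-04 = 0.41274

0.413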